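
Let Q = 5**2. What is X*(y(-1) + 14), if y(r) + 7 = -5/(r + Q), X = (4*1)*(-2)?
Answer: -163/3 ≈ -54.333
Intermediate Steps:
X = -8 (X = 4*(-2) = -8)
Q = 25
y(r) = -7 - 5/(25 + r) (y(r) = -7 - 5/(r + 25) = -7 - 5/(25 + r))
X*(y(-1) + 14) = -8*((-180 - 7*(-1))/(25 - 1) + 14) = -8*((-180 + 7)/24 + 14) = -8*((1/24)*(-173) + 14) = -8*(-173/24 + 14) = -8*163/24 = -163/3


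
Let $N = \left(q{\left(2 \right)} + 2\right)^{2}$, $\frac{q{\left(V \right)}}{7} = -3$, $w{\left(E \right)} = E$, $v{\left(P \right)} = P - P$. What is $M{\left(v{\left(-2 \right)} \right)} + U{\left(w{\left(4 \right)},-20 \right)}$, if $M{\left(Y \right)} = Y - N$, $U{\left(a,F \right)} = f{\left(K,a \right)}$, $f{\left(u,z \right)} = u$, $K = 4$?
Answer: $-357$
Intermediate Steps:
$v{\left(P \right)} = 0$
$q{\left(V \right)} = -21$ ($q{\left(V \right)} = 7 \left(-3\right) = -21$)
$U{\left(a,F \right)} = 4$
$N = 361$ ($N = \left(-21 + 2\right)^{2} = \left(-19\right)^{2} = 361$)
$M{\left(Y \right)} = -361 + Y$ ($M{\left(Y \right)} = Y - 361 = -361 + Y$)
$M{\left(v{\left(-2 \right)} \right)} + U{\left(w{\left(4 \right)},-20 \right)} = \left(-361 + 0\right) + 4 = -361 + 4 = -357$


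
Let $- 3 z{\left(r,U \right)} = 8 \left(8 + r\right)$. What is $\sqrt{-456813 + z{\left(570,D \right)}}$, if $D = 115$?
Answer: $\frac{i \sqrt{4125189}}{3} \approx 677.02 i$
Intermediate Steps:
$z{\left(r,U \right)} = - \frac{64}{3} - \frac{8 r}{3}$ ($z{\left(r,U \right)} = - \frac{8 \left(8 + r\right)}{3} = - \frac{64 + 8 r}{3} = - \frac{64}{3} - \frac{8 r}{3}$)
$\sqrt{-456813 + z{\left(570,D \right)}} = \sqrt{-456813 - \frac{4624}{3}} = \sqrt{- \frac{1375063}{3}} = \frac{i \sqrt{4125189}}{3}$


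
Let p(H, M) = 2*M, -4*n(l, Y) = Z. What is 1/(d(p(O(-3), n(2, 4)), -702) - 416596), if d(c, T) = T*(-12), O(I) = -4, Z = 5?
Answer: -1/408172 ≈ -2.4499e-6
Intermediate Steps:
n(l, Y) = -5/4 (n(l, Y) = -1/4*5 = -5/4)
d(c, T) = -12*T
1/(d(p(O(-3), n(2, 4)), -702) - 416596) = 1/(-12*(-702) - 416596) = 1/(8424 - 416596) = 1/(-408172) = -1/408172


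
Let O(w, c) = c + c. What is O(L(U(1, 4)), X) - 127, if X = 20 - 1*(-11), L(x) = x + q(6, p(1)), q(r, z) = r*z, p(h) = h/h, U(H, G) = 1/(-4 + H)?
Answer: -65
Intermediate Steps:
p(h) = 1
L(x) = 6 + x (L(x) = x + 6*1 = x + 6 = 6 + x)
X = 31 (X = 20 + 11 = 31)
O(w, c) = 2*c
O(L(U(1, 4)), X) - 127 = 2*31 - 127 = 62 - 127 = -65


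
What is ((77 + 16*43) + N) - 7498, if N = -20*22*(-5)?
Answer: -4533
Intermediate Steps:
N = 2200 (N = -440*(-5) = 2200)
((77 + 16*43) + N) - 7498 = ((77 + 16*43) + 2200) - 7498 = ((77 + 688) + 2200) - 7498 = (765 + 2200) - 7498 = 2965 - 7498 = -4533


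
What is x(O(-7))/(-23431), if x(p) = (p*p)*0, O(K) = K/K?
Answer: 0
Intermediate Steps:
O(K) = 1
x(p) = 0 (x(p) = p²*0 = 0)
x(O(-7))/(-23431) = 0/(-23431) = 0*(-1/23431) = 0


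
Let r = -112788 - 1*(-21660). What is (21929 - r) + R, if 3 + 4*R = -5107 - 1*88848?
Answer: 179135/2 ≈ 89568.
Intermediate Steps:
r = -91128 (r = -112788 + 21660 = -91128)
R = -46979/2 (R = -3/4 + (-5107 - 1*88848)/4 = -3/4 + (-5107 - 88848)/4 = -3/4 + (1/4)*(-93955) = -3/4 - 93955/4 = -46979/2 ≈ -23490.)
(21929 - r) + R = (21929 - 1*(-91128)) - 46979/2 = (21929 + 91128) - 46979/2 = 113057 - 46979/2 = 179135/2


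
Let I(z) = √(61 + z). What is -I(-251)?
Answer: -I*√190 ≈ -13.784*I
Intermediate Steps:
-I(-251) = -√(61 - 251) = -√(-190) = -I*√190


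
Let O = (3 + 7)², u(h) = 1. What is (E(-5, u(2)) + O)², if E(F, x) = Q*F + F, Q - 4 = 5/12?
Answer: 765625/144 ≈ 5316.8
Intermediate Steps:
Q = 53/12 (Q = 4 + 5/12 = 53/12 ≈ 4.4167)
O = 100 (O = 10² = 100)
E(F, x) = 65*F/12 (E(F, x) = 53*F/12 + F = 65*F/12)
(E(-5, u(2)) + O)² = ((65/12)*(-5) + 100)² = (-325/12 + 100)² = (875/12)² = 765625/144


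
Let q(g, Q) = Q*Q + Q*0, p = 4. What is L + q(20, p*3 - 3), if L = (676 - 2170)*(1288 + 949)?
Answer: -3341997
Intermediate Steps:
q(g, Q) = Q² (q(g, Q) = Q² + 0 = Q²)
L = -3342078 (L = -1494*2237 = -3342078)
L + q(20, p*3 - 3) = -3342078 + (4*3 - 3)² = -3342078 + (12 - 3)² = -3342078 + 9² = -3342078 + 81 = -3341997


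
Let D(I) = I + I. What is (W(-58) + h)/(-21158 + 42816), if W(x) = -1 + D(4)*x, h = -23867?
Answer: -1738/1547 ≈ -1.1235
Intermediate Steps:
D(I) = 2*I
W(x) = -1 + 8*x (W(x) = -1 + (2*4)*x = -1 + 8*x)
(W(-58) + h)/(-21158 + 42816) = ((-1 + 8*(-58)) - 23867)/(-21158 + 42816) = ((-1 - 464) - 23867)/21658 = (-465 - 23867)*(1/21658) = -24332*1/21658 = -1738/1547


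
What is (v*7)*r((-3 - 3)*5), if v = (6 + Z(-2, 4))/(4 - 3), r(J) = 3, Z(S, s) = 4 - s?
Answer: 126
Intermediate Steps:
v = 6 (v = (6 + (4 - 1*4))/(4 - 3) = (6 + (4 - 4))/1 = (6 + 0)*1 = 6*1 = 6)
(v*7)*r((-3 - 3)*5) = (6*7)*3 = 42*3 = 126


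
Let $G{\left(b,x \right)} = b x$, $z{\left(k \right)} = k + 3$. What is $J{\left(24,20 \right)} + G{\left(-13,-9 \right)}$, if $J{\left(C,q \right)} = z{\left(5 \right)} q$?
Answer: $277$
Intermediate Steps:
$z{\left(k \right)} = 3 + k$
$J{\left(C,q \right)} = 8 q$ ($J{\left(C,q \right)} = \left(3 + 5\right) q = 8 q$)
$J{\left(24,20 \right)} + G{\left(-13,-9 \right)} = 8 \cdot 20 - -117 = 160 + 117 = 277$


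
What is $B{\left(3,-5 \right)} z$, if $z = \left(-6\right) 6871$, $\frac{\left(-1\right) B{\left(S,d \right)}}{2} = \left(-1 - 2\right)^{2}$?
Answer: $742068$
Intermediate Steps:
$B{\left(S,d \right)} = -18$ ($B{\left(S,d \right)} = - 2 \left(-1 - 2\right)^{2} = - 2 \left(-3\right)^{2} = \left(-2\right) 9 = -18$)
$z = -41226$
$B{\left(3,-5 \right)} z = \left(-18\right) \left(-41226\right) = 742068$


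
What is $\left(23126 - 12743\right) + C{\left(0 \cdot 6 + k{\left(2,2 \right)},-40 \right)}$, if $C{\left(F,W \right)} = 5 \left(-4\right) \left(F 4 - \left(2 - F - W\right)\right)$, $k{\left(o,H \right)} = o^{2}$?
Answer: $10823$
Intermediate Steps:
$C{\left(F,W \right)} = 40 - 100 F - 20 W$ ($C{\left(F,W \right)} = - 20 \left(4 F + \left(-2 + F + W\right)\right) = - 20 \left(-2 + W + 5 F\right) = 40 - 100 F - 20 W$)
$\left(23126 - 12743\right) + C{\left(0 \cdot 6 + k{\left(2,2 \right)},-40 \right)} = \left(23126 - 12743\right) - \left(-840 + 100 \left(0 \cdot 6 + 2^{2}\right)\right) = 10383 + \left(40 - 100 \left(0 + 4\right) + 800\right) = 10383 + \left(40 - 400 + 800\right) = 10383 + 440 = 10823$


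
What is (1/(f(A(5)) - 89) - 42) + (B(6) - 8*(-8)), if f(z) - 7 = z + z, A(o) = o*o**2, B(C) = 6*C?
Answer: 9745/168 ≈ 58.006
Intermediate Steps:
A(o) = o**3
f(z) = 7 + 2*z (f(z) = 7 + (z + z) = 7 + 2*z)
(1/(f(A(5)) - 89) - 42) + (B(6) - 8*(-8)) = (1/((7 + 2*5**3) - 89) - 42) + (6*6 - 8*(-8)) = (1/((7 + 2*125) - 89) - 42) + (36 + 64) = (1/((7 + 250) - 89) - 42) + 100 = (1/(257 - 89) - 42) + 100 = (1/168 - 42) + 100 = -7055/168 + 100 = 9745/168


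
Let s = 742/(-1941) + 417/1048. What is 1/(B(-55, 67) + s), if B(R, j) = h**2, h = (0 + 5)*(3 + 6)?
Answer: 2034168/4119221981 ≈ 0.00049382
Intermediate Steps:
h = 45 (h = 5*9 = 45)
B(R, j) = 2025 (B(R, j) = 45**2 = 2025)
s = 31781/2034168 (s = 742*(-1/1941) + 417*(1/1048) = -742/1941 + 417/1048 = 31781/2034168 ≈ 0.015624)
1/(B(-55, 67) + s) = 1/(2025 + 31781/2034168) = 1/(4119221981/2034168) = 2034168/4119221981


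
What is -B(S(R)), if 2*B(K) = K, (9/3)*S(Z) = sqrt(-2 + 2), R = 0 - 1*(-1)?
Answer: 0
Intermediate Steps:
R = 1 (R = 0 + 1 = 1)
S(Z) = 0 (S(Z) = sqrt(-2 + 2)/3 = sqrt(0)/3 = (1/3)*0 = 0)
B(K) = K/2
-B(S(R)) = -0/2 = -1*0 = 0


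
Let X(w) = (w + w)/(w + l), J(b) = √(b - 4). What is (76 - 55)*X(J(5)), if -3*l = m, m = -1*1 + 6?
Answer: -63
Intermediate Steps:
m = 5 (m = -1 + 6 = 5)
l = -5/3 (l = -⅓*5 = -5/3 ≈ -1.6667)
J(b) = √(-4 + b)
X(w) = 2*w/(-5/3 + w) (X(w) = (w + w)/(w - 5/3) = (2*w)/(-5/3 + w) = 2*w/(-5/3 + w))
(76 - 55)*X(J(5)) = (76 - 55)*(6*√(-4 + 5)/(-5 + 3*√(-4 + 5))) = 21*(6*√1/(-5 + 3*√1)) = 21*(6*1/(-5 + 3*1)) = 21*(6*1/(-5 + 3)) = 21*(6*1/(-2)) = 21*(6*1*(-½)) = 21*(-3) = -63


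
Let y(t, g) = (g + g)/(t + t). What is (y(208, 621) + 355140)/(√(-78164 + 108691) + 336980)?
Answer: 889022332935/843555067628 - 73869741*√623/3374220270512 ≈ 1.0534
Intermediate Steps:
y(t, g) = g/t (y(t, g) = (2*g)/((2*t)) = (2*g)*(1/(2*t)) = g/t)
(y(208, 621) + 355140)/(√(-78164 + 108691) + 336980) = (621/208 + 355140)/(√(-78164 + 108691) + 336980) = (621*(1/208) + 355140)/(√30527 + 336980) = (621/208 + 355140)/(7*√623 + 336980) = 73869741/(208*(336980 + 7*√623))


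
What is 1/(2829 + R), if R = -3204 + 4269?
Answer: 1/3894 ≈ 0.00025681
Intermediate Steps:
R = 1065
1/(2829 + R) = 1/(2829 + 1065) = 1/3894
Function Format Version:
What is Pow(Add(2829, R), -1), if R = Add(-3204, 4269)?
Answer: Rational(1, 3894) ≈ 0.00025681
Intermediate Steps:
R = 1065
Pow(Add(2829, R), -1) = Pow(Add(2829, 1065), -1) = Pow(3894, -1) = Rational(1, 3894)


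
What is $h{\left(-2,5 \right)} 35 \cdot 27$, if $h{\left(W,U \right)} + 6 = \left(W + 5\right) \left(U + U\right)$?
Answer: $22680$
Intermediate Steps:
$h{\left(W,U \right)} = -6 + 2 U \left(5 + W\right)$ ($h{\left(W,U \right)} = -6 + \left(W + 5\right) \left(U + U\right) = -6 + \left(5 + W\right) 2 U = -6 + 2 U \left(5 + W\right)$)
$h{\left(-2,5 \right)} 35 \cdot 27 = \left(-6 + 10 \cdot 5 + 2 \cdot 5 \left(-2\right)\right) 35 \cdot 27 = \left(-6 + 50 - 20\right) 35 \cdot 27 = 24 \cdot 35 \cdot 27 = 840 \cdot 27 = 22680$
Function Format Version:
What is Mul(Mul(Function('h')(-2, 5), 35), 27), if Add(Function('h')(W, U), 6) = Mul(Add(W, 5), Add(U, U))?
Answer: 22680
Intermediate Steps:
Function('h')(W, U) = Add(-6, Mul(2, U, Add(5, W))) (Function('h')(W, U) = Add(-6, Mul(Add(W, 5), Add(U, U))) = Add(-6, Mul(Add(5, W), Mul(2, U))) = Add(-6, Mul(2, U, Add(5, W))))
Mul(Mul(Function('h')(-2, 5), 35), 27) = Mul(Mul(Add(-6, Mul(10, 5), Mul(2, 5, -2)), 35), 27) = Mul(Mul(Add(-6, 50, -20), 35), 27) = Mul(Mul(24, 35), 27) = Mul(840, 27) = 22680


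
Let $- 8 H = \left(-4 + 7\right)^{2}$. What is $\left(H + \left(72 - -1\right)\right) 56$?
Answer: $4025$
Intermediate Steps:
$H = - \frac{9}{8}$ ($H = - \frac{\left(-4 + 7\right)^{2}}{8} = - \frac{3^{2}}{8} = \left(- \frac{1}{8}\right) 9 = - \frac{9}{8} \approx -1.125$)
$\left(H + \left(72 - -1\right)\right) 56 = \left(- \frac{9}{8} + \left(72 - -1\right)\right) 56 = \left(- \frac{9}{8} + \left(72 + 1\right)\right) 56 = \left(- \frac{9}{8} + 73\right) 56 = \frac{575}{8} \cdot 56 = 4025$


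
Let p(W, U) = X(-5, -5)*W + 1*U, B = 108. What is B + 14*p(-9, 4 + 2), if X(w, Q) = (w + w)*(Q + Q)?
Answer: -12408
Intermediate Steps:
X(w, Q) = 4*Q*w (X(w, Q) = (2*w)*(2*Q) = 4*Q*w)
p(W, U) = U + 100*W (p(W, U) = (4*(-5)*(-5))*W + 1*U = 100*W + U = U + 100*W)
B + 14*p(-9, 4 + 2) = 108 + 14*((4 + 2) + 100*(-9)) = 108 + 14*(6 - 900) = 108 + 14*(-894) = 108 - 12516 = -12408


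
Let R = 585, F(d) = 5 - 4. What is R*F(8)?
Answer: 585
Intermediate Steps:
F(d) = 1
R*F(8) = 585*1 = 585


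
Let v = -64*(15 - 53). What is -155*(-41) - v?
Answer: 3923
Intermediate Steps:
v = 2432 (v = -64*(-38) = 2432)
-155*(-41) - v = -155*(-41) - 1*2432 = 6355 - 2432 = 3923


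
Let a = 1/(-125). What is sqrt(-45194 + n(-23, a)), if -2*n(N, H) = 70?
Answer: I*sqrt(45229) ≈ 212.67*I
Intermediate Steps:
a = -1/125 ≈ -0.0080000
n(N, H) = -35 (n(N, H) = -1/2*70 = -35)
sqrt(-45194 + n(-23, a)) = sqrt(-45194 - 35) = sqrt(-45229) = I*sqrt(45229)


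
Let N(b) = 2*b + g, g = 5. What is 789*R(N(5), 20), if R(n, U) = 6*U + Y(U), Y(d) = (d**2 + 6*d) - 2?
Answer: 503382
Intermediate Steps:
Y(d) = -2 + d**2 + 6*d
N(b) = 5 + 2*b (N(b) = 2*b + 5 = 5 + 2*b)
R(n, U) = -2 + U**2 + 12*U (R(n, U) = 6*U + (-2 + U**2 + 6*U) = -2 + U**2 + 12*U)
789*R(N(5), 20) = 789*(-2 + 20**2 + 12*20) = 789*(-2 + 400 + 240) = 789*638 = 503382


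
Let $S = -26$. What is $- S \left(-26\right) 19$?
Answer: $-12844$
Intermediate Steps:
$- S \left(-26\right) 19 = \left(-1\right) \left(-26\right) \left(-26\right) 19 = 26 \left(-26\right) 19 = \left(-676\right) 19 = -12844$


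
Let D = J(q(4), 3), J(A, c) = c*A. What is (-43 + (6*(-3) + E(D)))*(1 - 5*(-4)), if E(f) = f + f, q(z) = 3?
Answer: -903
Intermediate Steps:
J(A, c) = A*c
D = 9 (D = 3*3 = 9)
E(f) = 2*f
(-43 + (6*(-3) + E(D)))*(1 - 5*(-4)) = (-43 + (6*(-3) + 2*9))*(1 - 5*(-4)) = (-43 + (-18 + 18))*(1 + 20) = (-43 + 0)*21 = -43*21 = -903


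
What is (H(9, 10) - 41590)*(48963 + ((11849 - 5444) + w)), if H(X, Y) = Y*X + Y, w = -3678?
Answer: -2144618100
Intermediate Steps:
H(X, Y) = Y + X*Y (H(X, Y) = X*Y + Y = Y + X*Y)
(H(9, 10) - 41590)*(48963 + ((11849 - 5444) + w)) = (10*(1 + 9) - 41590)*(48963 + ((11849 - 5444) - 3678)) = (10*10 - 41590)*(48963 + (6405 - 3678)) = (100 - 41590)*(48963 + 2727) = -41490*51690 = -2144618100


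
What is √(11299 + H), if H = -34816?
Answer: 3*I*√2613 ≈ 153.35*I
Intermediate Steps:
√(11299 + H) = √(11299 - 34816) = √(-23517) = 3*I*√2613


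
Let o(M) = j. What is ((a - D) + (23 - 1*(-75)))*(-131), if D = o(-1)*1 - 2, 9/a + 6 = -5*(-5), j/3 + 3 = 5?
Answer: -235145/19 ≈ -12376.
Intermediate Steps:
j = 6 (j = -9 + 3*5 = -9 + 15 = 6)
o(M) = 6
a = 9/19 (a = 9/(-6 - 5*(-5)) = 9/(-6 + 25) = 9/19 ≈ 0.47368)
D = 4 (D = 6*1 - 2 = 6 - 2 = 4)
((a - D) + (23 - 1*(-75)))*(-131) = ((9/19 - 1*4) + (23 - 1*(-75)))*(-131) = ((9/19 - 4) + (23 + 75))*(-131) = (-67/19 + 98)*(-131) = (1795/19)*(-131) = -235145/19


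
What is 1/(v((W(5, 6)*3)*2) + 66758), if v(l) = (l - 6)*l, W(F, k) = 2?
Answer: 1/66830 ≈ 1.4963e-5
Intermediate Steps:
v(l) = l*(-6 + l) (v(l) = (-6 + l)*l = l*(-6 + l))
1/(v((W(5, 6)*3)*2) + 66758) = 1/(((2*3)*2)*(-6 + (2*3)*2) + 66758) = 1/((6*2)*(-6 + 6*2) + 66758) = 1/(12*(-6 + 12) + 66758) = 1/(12*6 + 66758) = 1/(72 + 66758) = 1/66830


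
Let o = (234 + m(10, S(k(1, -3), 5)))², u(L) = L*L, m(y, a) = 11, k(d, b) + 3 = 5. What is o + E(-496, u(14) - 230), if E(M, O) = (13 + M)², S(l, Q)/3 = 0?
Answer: 293314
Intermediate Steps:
k(d, b) = 2 (k(d, b) = -3 + 5 = 2)
S(l, Q) = 0 (S(l, Q) = 3*0 = 0)
u(L) = L²
o = 60025 (o = (234 + 11)² = 245² = 60025)
o + E(-496, u(14) - 230) = 60025 + (13 - 496)² = 60025 + (-483)² = 60025 + 233289 = 293314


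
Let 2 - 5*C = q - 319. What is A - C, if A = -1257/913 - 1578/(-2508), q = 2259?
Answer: 67107287/173470 ≈ 386.85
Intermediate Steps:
A = -25937/34694 (A = -1257*1/913 - 1578*(-1/2508) = -1257/913 + 263/418 = -25937/34694 ≈ -0.74759)
C = -1938/5 (C = ⅖ - (2259 - 319)/5 = ⅖ - ⅕*1940 = ⅖ - 388 = -1938/5 ≈ -387.60)
A - C = -25937/34694 - 1*(-1938/5) = -25937/34694 + 1938/5 = 67107287/173470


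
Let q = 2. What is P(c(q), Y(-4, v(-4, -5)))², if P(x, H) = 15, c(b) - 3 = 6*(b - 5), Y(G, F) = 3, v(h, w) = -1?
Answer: 225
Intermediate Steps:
c(b) = -27 + 6*b (c(b) = 3 + 6*(b - 5) = 3 + 6*(-5 + b) = 3 + (-30 + 6*b) = -27 + 6*b)
P(c(q), Y(-4, v(-4, -5)))² = 15² = 225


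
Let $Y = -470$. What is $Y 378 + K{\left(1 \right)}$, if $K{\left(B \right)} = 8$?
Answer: $-177652$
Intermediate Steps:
$Y 378 + K{\left(1 \right)} = \left(-470\right) 378 + 8 = -177660 + 8 = -177652$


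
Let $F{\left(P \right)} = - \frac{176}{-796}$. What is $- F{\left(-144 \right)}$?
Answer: $- \frac{44}{199} \approx -0.22111$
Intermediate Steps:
$F{\left(P \right)} = \frac{44}{199}$ ($F{\left(P \right)} = \left(-176\right) \left(- \frac{1}{796}\right) = \frac{44}{199}$)
$- F{\left(-144 \right)} = \left(-1\right) \frac{44}{199} = - \frac{44}{199}$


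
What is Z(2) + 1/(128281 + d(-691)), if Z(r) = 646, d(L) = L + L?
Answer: 81976755/126899 ≈ 646.00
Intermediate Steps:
d(L) = 2*L
Z(2) + 1/(128281 + d(-691)) = 646 + 1/(128281 + 2*(-691)) = 646 + 1/(128281 - 1382) = 646 + 1/126899 = 81976755/126899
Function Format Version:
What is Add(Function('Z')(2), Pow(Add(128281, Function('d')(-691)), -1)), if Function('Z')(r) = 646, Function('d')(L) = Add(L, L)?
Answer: Rational(81976755, 126899) ≈ 646.00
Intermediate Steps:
Function('d')(L) = Mul(2, L)
Add(Function('Z')(2), Pow(Add(128281, Function('d')(-691)), -1)) = Add(646, Pow(Add(128281, Mul(2, -691)), -1)) = Add(646, Pow(Add(128281, -1382), -1)) = Add(646, Pow(126899, -1)) = Add(646, Rational(1, 126899)) = Rational(81976755, 126899)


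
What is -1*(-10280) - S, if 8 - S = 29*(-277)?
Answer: 2239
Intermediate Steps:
S = 8041 (S = 8 - 29*(-277) = 8 - 1*(-8033) = 8 + 8033 = 8041)
-1*(-10280) - S = -1*(-10280) - 1*8041 = 10280 - 8041 = 2239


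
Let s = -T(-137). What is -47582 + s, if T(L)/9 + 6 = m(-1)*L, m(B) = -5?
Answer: -53693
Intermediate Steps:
T(L) = -54 - 45*L (T(L) = -54 + 9*(-5*L) = -54 - 45*L)
s = -6111 (s = -(-54 - 45*(-137)) = -(-54 + 6165) = -1*6111 = -6111)
-47582 + s = -47582 - 6111 = -53693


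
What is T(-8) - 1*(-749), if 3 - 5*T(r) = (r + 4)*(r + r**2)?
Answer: 3972/5 ≈ 794.40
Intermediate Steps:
T(r) = 3/5 - (4 + r)*(r + r**2)/5 (T(r) = 3/5 - (r + 4)*(r + r**2)/5 = 3/5 - (4 + r)*(r + r**2)/5)
T(-8) - 1*(-749) = (3/5 - 1*(-8)**2 - 4/5*(-8) - 1/5*(-8)**3) - 1*(-749) = (3/5 - 1*64 + 32/5 - 1/5*(-512)) + 749 = (3/5 - 64 + 32/5 + 512/5) + 749 = 227/5 + 749 = 3972/5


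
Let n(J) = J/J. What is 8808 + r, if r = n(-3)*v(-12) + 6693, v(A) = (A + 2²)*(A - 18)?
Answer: 15741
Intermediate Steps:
v(A) = (-18 + A)*(4 + A) (v(A) = (A + 4)*(-18 + A) = (4 + A)*(-18 + A) = (-18 + A)*(4 + A))
n(J) = 1
r = 6933 (r = 1*(-72 + (-12)² - 14*(-12)) + 6693 = 1*(-72 + 144 + 168) + 6693 = 1*240 + 6693 = 240 + 6693 = 6933)
8808 + r = 8808 + 6933 = 15741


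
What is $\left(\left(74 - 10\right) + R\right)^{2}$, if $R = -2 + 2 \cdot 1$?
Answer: $4096$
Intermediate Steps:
$R = 0$ ($R = -2 + 2 = 0$)
$\left(\left(74 - 10\right) + R\right)^{2} = \left(\left(74 - 10\right) + 0\right)^{2} = \left(64 + 0\right)^{2} = 64^{2} = 4096$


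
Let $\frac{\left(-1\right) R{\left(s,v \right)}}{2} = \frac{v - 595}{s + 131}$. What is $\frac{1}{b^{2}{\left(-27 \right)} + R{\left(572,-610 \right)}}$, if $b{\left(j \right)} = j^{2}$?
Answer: $\frac{703}{373605433} \approx 1.8817 \cdot 10^{-6}$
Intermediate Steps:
$R{\left(s,v \right)} = - \frac{2 \left(-595 + v\right)}{131 + s}$ ($R{\left(s,v \right)} = - 2 \frac{v - 595}{s + 131} = - 2 \frac{-595 + v}{131 + s} = - \frac{2 \left(-595 + v\right)}{131 + s}$)
$\frac{1}{b^{2}{\left(-27 \right)} + R{\left(572,-610 \right)}} = \frac{1}{\left(\left(-27\right)^{2}\right)^{2} + \frac{2 \left(595 - -610\right)}{131 + 572}} = \frac{1}{729^{2} + \frac{2 \left(595 + 610\right)}{703}} = \frac{1}{531441 + 2 \cdot \frac{1}{703} \cdot 1205} = \frac{1}{531441 + \frac{2410}{703}} = \frac{1}{\frac{373605433}{703}} = \frac{703}{373605433}$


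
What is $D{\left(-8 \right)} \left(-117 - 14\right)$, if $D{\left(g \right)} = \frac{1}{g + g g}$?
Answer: $- \frac{131}{56} \approx -2.3393$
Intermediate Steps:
$D{\left(g \right)} = \frac{1}{g + g^{2}}$
$D{\left(-8 \right)} \left(-117 - 14\right) = \frac{1}{\left(-8\right) \left(1 - 8\right)} \left(-117 - 14\right) = - \frac{1}{8 \left(-7\right)} \left(-131\right) = \left(- \frac{1}{8}\right) \left(- \frac{1}{7}\right) \left(-131\right) = \frac{1}{56} \left(-131\right) = - \frac{131}{56}$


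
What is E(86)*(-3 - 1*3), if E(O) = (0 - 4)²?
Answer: -96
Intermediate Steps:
E(O) = 16 (E(O) = (-4)² = 16)
E(86)*(-3 - 1*3) = 16*(-3 - 1*3) = 16*(-3 - 3) = 16*(-6) = -96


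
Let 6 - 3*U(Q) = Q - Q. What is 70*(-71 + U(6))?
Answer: -4830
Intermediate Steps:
U(Q) = 2 (U(Q) = 2 - (Q - Q)/3 = 2 - ⅓*0 = 2 + 0 = 2)
70*(-71 + U(6)) = 70*(-71 + 2) = 70*(-69) = -4830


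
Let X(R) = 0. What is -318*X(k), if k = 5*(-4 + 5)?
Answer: 0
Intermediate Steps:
k = 5 (k = 5*1 = 5)
-318*X(k) = -318*0 = 0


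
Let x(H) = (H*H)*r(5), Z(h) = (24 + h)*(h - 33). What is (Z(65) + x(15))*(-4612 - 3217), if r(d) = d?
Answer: -31104617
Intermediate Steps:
Z(h) = (-33 + h)*(24 + h) (Z(h) = (24 + h)*(-33 + h) = (-33 + h)*(24 + h))
x(H) = 5*H² (x(H) = (H*H)*5 = H²*5 = 5*H²)
(Z(65) + x(15))*(-4612 - 3217) = ((-792 + 65² - 9*65) + 5*15²)*(-4612 - 3217) = ((-792 + 4225 - 585) + 5*225)*(-7829) = (2848 + 1125)*(-7829) = 3973*(-7829) = -31104617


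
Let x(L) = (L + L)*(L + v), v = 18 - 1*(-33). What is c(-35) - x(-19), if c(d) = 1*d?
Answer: 1181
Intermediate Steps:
v = 51 (v = 18 + 33 = 51)
x(L) = 2*L*(51 + L) (x(L) = (L + L)*(L + 51) = (2*L)*(51 + L) = 2*L*(51 + L))
c(d) = d
c(-35) - x(-19) = -35 - 2*(-19)*(51 - 19) = -35 - 2*(-19)*32 = -35 - 1*(-1216) = -35 + 1216 = 1181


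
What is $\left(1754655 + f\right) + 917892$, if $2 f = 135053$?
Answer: $\frac{5480147}{2} \approx 2.7401 \cdot 10^{6}$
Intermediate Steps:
$f = \frac{135053}{2}$ ($f = \frac{1}{2} \cdot 135053 = \frac{135053}{2} \approx 67527.0$)
$\left(1754655 + f\right) + 917892 = \left(1754655 + \frac{135053}{2}\right) + 917892 = \frac{3644363}{2} + 917892 = \frac{5480147}{2}$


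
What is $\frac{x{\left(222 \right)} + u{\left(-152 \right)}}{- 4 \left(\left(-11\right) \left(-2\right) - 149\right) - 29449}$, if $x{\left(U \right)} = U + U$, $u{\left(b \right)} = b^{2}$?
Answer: $- \frac{23548}{28941} \approx -0.81365$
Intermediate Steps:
$x{\left(U \right)} = 2 U$
$\frac{x{\left(222 \right)} + u{\left(-152 \right)}}{- 4 \left(\left(-11\right) \left(-2\right) - 149\right) - 29449} = \frac{2 \cdot 222 + \left(-152\right)^{2}}{- 4 \left(\left(-11\right) \left(-2\right) - 149\right) - 29449} = \frac{444 + 23104}{- 4 \left(22 - 149\right) - 29449} = \frac{23548}{\left(-4\right) \left(-127\right) - 29449} = \frac{23548}{508 - 29449} = \frac{23548}{-28941} = 23548 \left(- \frac{1}{28941}\right) = - \frac{23548}{28941}$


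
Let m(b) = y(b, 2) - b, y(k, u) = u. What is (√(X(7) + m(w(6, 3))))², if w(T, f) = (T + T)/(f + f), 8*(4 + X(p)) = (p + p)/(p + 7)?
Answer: -31/8 ≈ -3.8750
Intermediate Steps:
X(p) = -4 + p/(4*(7 + p)) (X(p) = -4 + ((p + p)/(p + 7))/8 = -4 + ((2*p)/(7 + p))/8 = -4 + (2*p/(7 + p))/8 = -4 + p/(4*(7 + p)))
w(T, f) = T/f (w(T, f) = (2*T)/((2*f)) = (2*T)*(1/(2*f)) = T/f)
m(b) = 2 - b
(√(X(7) + m(w(6, 3))))² = (√((-112 - 15*7)/(4*(7 + 7)) + (2 - 6/3)))² = (√((¼)*(-112 - 105)/14 + (2 - 6/3)))² = (√((¼)*(1/14)*(-217) + (2 - 1*2)))² = (√(-31/8 + (2 - 2)))² = (√(-31/8 + 0))² = (√(-31/8))² = (I*√62/4)² = -31/8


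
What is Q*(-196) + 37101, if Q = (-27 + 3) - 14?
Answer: 44549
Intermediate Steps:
Q = -38 (Q = -24 - 14 = -38)
Q*(-196) + 37101 = -38*(-196) + 37101 = 7448 + 37101 = 44549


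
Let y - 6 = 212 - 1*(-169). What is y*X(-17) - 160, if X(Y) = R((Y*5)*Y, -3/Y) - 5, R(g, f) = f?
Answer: -34454/17 ≈ -2026.7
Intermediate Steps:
y = 387 (y = 6 + (212 - 1*(-169)) = 6 + (212 + 169) = 6 + 381 = 387)
X(Y) = -5 - 3/Y (X(Y) = -3/Y - 5 = -5 - 3/Y)
y*X(-17) - 160 = 387*(-5 - 3/(-17)) - 160 = 387*(-5 - 3*(-1/17)) - 160 = 387*(-5 + 3/17) - 160 = 387*(-82/17) - 160 = -31734/17 - 160 = -34454/17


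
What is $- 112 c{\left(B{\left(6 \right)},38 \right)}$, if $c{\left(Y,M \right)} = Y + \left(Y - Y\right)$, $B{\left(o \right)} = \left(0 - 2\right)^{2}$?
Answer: $-448$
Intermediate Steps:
$B{\left(o \right)} = 4$ ($B{\left(o \right)} = \left(-2\right)^{2} = 4$)
$c{\left(Y,M \right)} = Y$ ($c{\left(Y,M \right)} = Y + 0 = Y$)
$- 112 c{\left(B{\left(6 \right)},38 \right)} = \left(-112\right) 4 = -448$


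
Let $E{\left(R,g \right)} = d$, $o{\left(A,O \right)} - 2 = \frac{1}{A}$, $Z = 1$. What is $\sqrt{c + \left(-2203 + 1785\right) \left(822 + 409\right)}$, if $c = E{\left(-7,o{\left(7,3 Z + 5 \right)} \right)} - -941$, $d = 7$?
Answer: $i \sqrt{513610} \approx 716.67 i$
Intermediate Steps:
$o{\left(A,O \right)} = 2 + \frac{1}{A}$
$E{\left(R,g \right)} = 7$
$c = 948$ ($c = 7 - -941 = 7 + 941 = 948$)
$\sqrt{c + \left(-2203 + 1785\right) \left(822 + 409\right)} = \sqrt{948 + \left(-2203 + 1785\right) \left(822 + 409\right)} = \sqrt{948 - 514558} = \sqrt{-513610} = i \sqrt{513610}$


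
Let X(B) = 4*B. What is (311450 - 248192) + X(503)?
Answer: 65270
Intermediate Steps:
(311450 - 248192) + X(503) = (311450 - 248192) + 4*503 = 63258 + 2012 = 65270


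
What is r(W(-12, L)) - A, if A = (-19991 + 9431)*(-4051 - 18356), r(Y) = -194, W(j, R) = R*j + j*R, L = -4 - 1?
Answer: -236618114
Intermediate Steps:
L = -5
W(j, R) = 2*R*j (W(j, R) = R*j + R*j = 2*R*j)
A = 236617920 (A = -10560*(-22407) = 236617920)
r(W(-12, L)) - A = -194 - 1*236617920 = -194 - 236617920 = -236618114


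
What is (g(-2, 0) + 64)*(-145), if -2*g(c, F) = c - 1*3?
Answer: -19285/2 ≈ -9642.5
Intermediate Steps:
g(c, F) = 3/2 - c/2 (g(c, F) = -(c - 1*3)/2 = -(c - 3)/2 = -(-3 + c)/2 = 3/2 - c/2)
(g(-2, 0) + 64)*(-145) = ((3/2 - ½*(-2)) + 64)*(-145) = ((3/2 + 1) + 64)*(-145) = (5/2 + 64)*(-145) = (133/2)*(-145) = -19285/2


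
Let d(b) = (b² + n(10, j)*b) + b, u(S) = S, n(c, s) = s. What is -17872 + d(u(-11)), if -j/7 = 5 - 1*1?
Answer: -17454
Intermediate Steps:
j = -28 (j = -7*(5 - 1*1) = -7*(5 - 1) = -7*4 = -28)
d(b) = b² - 27*b (d(b) = (b² - 28*b) + b = b² - 27*b)
-17872 + d(u(-11)) = -17872 - 11*(-27 - 11) = -17872 - 11*(-38) = -17872 + 418 = -17454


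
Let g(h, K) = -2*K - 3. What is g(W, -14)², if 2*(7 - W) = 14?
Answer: 625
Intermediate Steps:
W = 0 (W = 7 - ½*14 = 7 - 7 = 0)
g(h, K) = -3 - 2*K
g(W, -14)² = (-3 - 2*(-14))² = (-3 + 28)² = 25² = 625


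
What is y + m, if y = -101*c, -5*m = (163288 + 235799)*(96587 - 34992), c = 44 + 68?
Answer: -4916364065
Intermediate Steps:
c = 112
m = -4916352753 (m = -(163288 + 235799)*(96587 - 34992)/5 = -399087*61595/5 = -⅕*24581763765 = -4916352753)
y = -11312 (y = -101*112 = -11312)
y + m = -11312 - 4916352753 = -4916364065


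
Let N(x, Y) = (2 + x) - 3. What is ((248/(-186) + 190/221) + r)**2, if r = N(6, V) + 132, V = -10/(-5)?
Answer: 8193327289/439569 ≈ 18639.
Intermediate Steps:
V = 2 (V = -10*(-1/5) = 2)
N(x, Y) = -1 + x
r = 137 (r = (-1 + 6) + 132 = 5 + 132 = 137)
((248/(-186) + 190/221) + r)**2 = ((248/(-186) + 190/221) + 137)**2 = ((248*(-1/186) + 190*(1/221)) + 137)**2 = ((-4/3 + 190/221) + 137)**2 = (-314/663 + 137)**2 = (90517/663)**2 = 8193327289/439569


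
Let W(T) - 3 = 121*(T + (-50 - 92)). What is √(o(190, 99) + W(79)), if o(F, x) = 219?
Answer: I*√7401 ≈ 86.029*I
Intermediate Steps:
W(T) = -17179 + 121*T (W(T) = 3 + 121*(T + (-50 - 92)) = 3 + 121*(T - 142) = 3 + 121*(-142 + T) = 3 + (-17182 + 121*T) = -17179 + 121*T)
√(o(190, 99) + W(79)) = √(219 + (-17179 + 121*79)) = √(219 + (-17179 + 9559)) = √(219 - 7620) = √(-7401) = I*√7401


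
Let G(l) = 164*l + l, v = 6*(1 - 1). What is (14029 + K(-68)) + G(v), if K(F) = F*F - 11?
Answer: 18642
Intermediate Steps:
K(F) = -11 + F**2 (K(F) = F**2 - 11 = -11 + F**2)
v = 0 (v = 6*0 = 0)
G(l) = 165*l
(14029 + K(-68)) + G(v) = (14029 + (-11 + (-68)**2)) + 165*0 = (14029 + (-11 + 4624)) + 0 = (14029 + 4613) + 0 = 18642 + 0 = 18642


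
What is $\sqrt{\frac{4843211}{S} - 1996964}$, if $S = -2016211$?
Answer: $\frac{i \sqrt{8117881693743055765}}{2016211} \approx 1413.1 i$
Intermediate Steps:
$\sqrt{\frac{4843211}{S} - 1996964} = \sqrt{\frac{4843211}{-2016211} - 1996964} = \sqrt{4843211 \left(- \frac{1}{2016211}\right) - 1996964} = \sqrt{- \frac{4843211}{2016211} - 1996964} = \sqrt{- \frac{4026305626615}{2016211}} = \frac{i \sqrt{8117881693743055765}}{2016211}$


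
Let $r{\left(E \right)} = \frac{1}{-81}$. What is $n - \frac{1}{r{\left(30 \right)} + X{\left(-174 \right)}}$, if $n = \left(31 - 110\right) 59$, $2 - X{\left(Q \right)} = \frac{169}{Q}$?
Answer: $- \frac{64797259}{13901} \approx -4661.3$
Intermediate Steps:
$r{\left(E \right)} = - \frac{1}{81}$
$X{\left(Q \right)} = 2 - \frac{169}{Q}$
$n = -4661$ ($n = \left(-79\right) 59 = -4661$)
$n - \frac{1}{r{\left(30 \right)} + X{\left(-174 \right)}} = -4661 - \frac{1}{- \frac{1}{81} + \left(2 - \frac{169}{-174}\right)} = -4661 - \frac{1}{- \frac{1}{81} + \left(2 - - \frac{169}{174}\right)} = -4661 - \frac{1}{- \frac{1}{81} + \left(2 + \frac{169}{174}\right)} = -4661 - \frac{1}{- \frac{1}{81} + \frac{517}{174}} = -4661 - \frac{1}{\frac{13901}{4698}} = -4661 - \frac{4698}{13901} = - \frac{64797259}{13901}$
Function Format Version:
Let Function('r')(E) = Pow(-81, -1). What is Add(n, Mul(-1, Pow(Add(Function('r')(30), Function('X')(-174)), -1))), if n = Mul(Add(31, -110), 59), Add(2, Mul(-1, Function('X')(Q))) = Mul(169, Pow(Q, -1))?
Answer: Rational(-64797259, 13901) ≈ -4661.3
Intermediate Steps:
Function('r')(E) = Rational(-1, 81)
Function('X')(Q) = Add(2, Mul(-169, Pow(Q, -1))) (Function('X')(Q) = Add(2, Mul(-1, Mul(169, Pow(Q, -1)))) = Add(2, Mul(-169, Pow(Q, -1))))
n = -4661 (n = Mul(-79, 59) = -4661)
Add(n, Mul(-1, Pow(Add(Function('r')(30), Function('X')(-174)), -1))) = Add(-4661, Mul(-1, Pow(Add(Rational(-1, 81), Add(2, Mul(-169, Pow(-174, -1)))), -1))) = Add(-4661, Mul(-1, Pow(Add(Rational(-1, 81), Add(2, Mul(-169, Rational(-1, 174)))), -1))) = Add(-4661, Mul(-1, Pow(Add(Rational(-1, 81), Add(2, Rational(169, 174))), -1))) = Add(-4661, Mul(-1, Pow(Add(Rational(-1, 81), Rational(517, 174)), -1))) = Add(-4661, Mul(-1, Pow(Rational(13901, 4698), -1))) = Add(-4661, Mul(-1, Rational(4698, 13901))) = Add(-4661, Rational(-4698, 13901)) = Rational(-64797259, 13901)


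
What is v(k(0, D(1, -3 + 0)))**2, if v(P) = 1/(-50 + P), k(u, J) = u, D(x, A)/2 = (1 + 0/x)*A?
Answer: 1/2500 ≈ 0.00040000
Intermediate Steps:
D(x, A) = 2*A (D(x, A) = 2*((1 + 0/x)*A) = 2*((1 + 0)*A) = 2*(1*A) = 2*A)
v(k(0, D(1, -3 + 0)))**2 = (1/(-50 + 0))**2 = (1/(-50))**2 = (-1/50)**2 = 1/2500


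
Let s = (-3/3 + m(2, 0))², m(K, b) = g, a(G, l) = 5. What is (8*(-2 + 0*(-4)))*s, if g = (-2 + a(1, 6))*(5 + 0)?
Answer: -3136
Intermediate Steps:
g = 15 (g = (-2 + 5)*(5 + 0) = 3*5 = 15)
m(K, b) = 15
s = 196 (s = (-3/3 + 15)² = (-3*⅓ + 15)² = (-1 + 15)² = 14² = 196)
(8*(-2 + 0*(-4)))*s = (8*(-2 + 0*(-4)))*196 = (8*(-2 + 0))*196 = (8*(-2))*196 = -16*196 = -3136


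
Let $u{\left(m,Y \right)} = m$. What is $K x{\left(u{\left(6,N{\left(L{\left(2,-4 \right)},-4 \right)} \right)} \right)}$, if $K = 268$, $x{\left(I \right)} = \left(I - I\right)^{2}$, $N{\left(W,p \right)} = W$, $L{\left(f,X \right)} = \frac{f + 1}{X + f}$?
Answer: $0$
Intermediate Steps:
$L{\left(f,X \right)} = \frac{1 + f}{X + f}$
$x{\left(I \right)} = 0$ ($x{\left(I \right)} = 0^{2} = 0$)
$K x{\left(u{\left(6,N{\left(L{\left(2,-4 \right)},-4 \right)} \right)} \right)} = 268 \cdot 0 = 0$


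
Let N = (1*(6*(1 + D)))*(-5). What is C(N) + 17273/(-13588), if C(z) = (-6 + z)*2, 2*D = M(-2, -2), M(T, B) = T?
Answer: -180329/13588 ≈ -13.271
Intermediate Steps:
D = -1 (D = (½)*(-2) = -1)
N = 0 (N = (1*(6*(1 - 1)))*(-5) = (1*(6*0))*(-5) = (1*0)*(-5) = 0*(-5) = 0)
C(z) = -12 + 2*z
C(N) + 17273/(-13588) = (-12 + 2*0) + 17273/(-13588) = (-12 + 0) + 17273*(-1/13588) = -12 - 17273/13588 = -180329/13588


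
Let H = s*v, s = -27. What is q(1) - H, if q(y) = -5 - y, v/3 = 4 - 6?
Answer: -168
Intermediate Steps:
v = -6 (v = 3*(4 - 6) = 3*(-2) = -6)
H = 162 (H = -27*(-6) = 162)
q(1) - H = (-5 - 1*1) - 1*162 = (-5 - 1) - 162 = -6 - 162 = -168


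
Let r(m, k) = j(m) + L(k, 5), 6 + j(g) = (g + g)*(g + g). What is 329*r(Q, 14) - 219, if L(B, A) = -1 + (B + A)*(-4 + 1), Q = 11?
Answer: 137961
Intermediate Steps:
j(g) = -6 + 4*g² (j(g) = -6 + (g + g)*(g + g) = -6 + (2*g)*(2*g) = -6 + 4*g²)
L(B, A) = -1 - 3*A - 3*B (L(B, A) = -1 + (A + B)*(-3) = -1 + (-3*A - 3*B) = -1 - 3*A - 3*B)
r(m, k) = -22 - 3*k + 4*m² (r(m, k) = (-6 + 4*m²) + (-1 - 3*5 - 3*k) = (-6 + 4*m²) + (-1 - 15 - 3*k) = (-6 + 4*m²) + (-16 - 3*k) = -22 - 3*k + 4*m²)
329*r(Q, 14) - 219 = 329*(-22 - 3*14 + 4*11²) - 219 = 329*(-22 - 42 + 4*121) - 219 = 329*(-22 - 42 + 484) - 219 = 329*420 - 219 = 138180 - 219 = 137961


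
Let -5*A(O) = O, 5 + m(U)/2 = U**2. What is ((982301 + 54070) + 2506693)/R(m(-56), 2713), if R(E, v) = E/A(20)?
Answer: -7086128/3131 ≈ -2263.2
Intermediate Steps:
m(U) = -10 + 2*U**2
A(O) = -O/5
R(E, v) = -E/4 (R(E, v) = E/((-1/5*20)) = E/(-4) = E*(-1/4) = -E/4)
((982301 + 54070) + 2506693)/R(m(-56), 2713) = ((982301 + 54070) + 2506693)/((-(-10 + 2*(-56)**2)/4)) = (1036371 + 2506693)/((-(-10 + 2*3136)/4)) = 3543064/((-(-10 + 6272)/4)) = 3543064/((-1/4*6262)) = 3543064/(-3131/2) = 3543064*(-2/3131) = -7086128/3131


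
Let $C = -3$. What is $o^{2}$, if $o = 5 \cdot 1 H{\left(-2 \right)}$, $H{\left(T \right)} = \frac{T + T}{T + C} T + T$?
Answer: $324$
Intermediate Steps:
$H{\left(T \right)} = T + \frac{2 T^{2}}{-3 + T}$ ($H{\left(T \right)} = \frac{T + T}{T - 3} T + T = \frac{2 T}{-3 + T} T + T = \frac{2 T^{2}}{-3 + T} + T = T + \frac{2 T^{2}}{-3 + T}$)
$o = -18$ ($o = 5 \cdot 1 \cdot 3 \left(-2\right) \frac{1}{-3 - 2} \left(-1 - 2\right) = 5 \cdot 3 \left(-2\right) \frac{1}{-5} \left(-3\right) = 5 \cdot 3 \left(-2\right) \left(- \frac{1}{5}\right) \left(-3\right) = 5 \left(- \frac{18}{5}\right) = -18$)
$o^{2} = \left(-18\right)^{2} = 324$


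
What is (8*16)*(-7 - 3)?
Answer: -1280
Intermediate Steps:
(8*16)*(-7 - 3) = 128*(-10) = -1280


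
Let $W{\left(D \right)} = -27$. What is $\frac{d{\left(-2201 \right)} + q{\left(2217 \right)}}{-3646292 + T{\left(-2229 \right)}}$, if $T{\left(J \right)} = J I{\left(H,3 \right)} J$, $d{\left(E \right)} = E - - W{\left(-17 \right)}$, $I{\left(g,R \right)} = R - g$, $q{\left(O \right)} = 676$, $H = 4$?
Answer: $\frac{1552}{8614733} \approx 0.00018016$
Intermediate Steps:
$d{\left(E \right)} = -27 + E$ ($d{\left(E \right)} = E - \left(-1\right) \left(-27\right) = E - 27 = -27 + E$)
$T{\left(J \right)} = - J^{2}$ ($T{\left(J \right)} = J \left(3 - 4\right) J = J \left(-1\right) J = - J J = - J^{2}$)
$\frac{d{\left(-2201 \right)} + q{\left(2217 \right)}}{-3646292 + T{\left(-2229 \right)}} = \frac{\left(-27 - 2201\right) + 676}{-3646292 - \left(-2229\right)^{2}} = \frac{-2228 + 676}{-3646292 - 4968441} = - \frac{1552}{-3646292 - 4968441} = - \frac{1552}{-8614733} = \left(-1552\right) \left(- \frac{1}{8614733}\right) = \frac{1552}{8614733}$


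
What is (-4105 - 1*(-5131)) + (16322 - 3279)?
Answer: 14069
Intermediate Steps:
(-4105 - 1*(-5131)) + (16322 - 3279) = (-4105 + 5131) + 13043 = 1026 + 13043 = 14069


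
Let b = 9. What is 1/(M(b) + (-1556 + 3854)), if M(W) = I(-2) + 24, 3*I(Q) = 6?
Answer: 1/2324 ≈ 0.00043029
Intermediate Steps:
I(Q) = 2 (I(Q) = (⅓)*6 = 2)
M(W) = 26 (M(W) = 2 + 24 = 26)
1/(M(b) + (-1556 + 3854)) = 1/(26 + (-1556 + 3854)) = 1/(26 + 2298) = 1/2324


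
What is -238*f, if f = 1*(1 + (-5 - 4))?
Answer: 1904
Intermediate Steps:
f = -8 (f = 1*(1 - 9) = 1*(-8) = -8)
-238*f = -238*(-8) = 1904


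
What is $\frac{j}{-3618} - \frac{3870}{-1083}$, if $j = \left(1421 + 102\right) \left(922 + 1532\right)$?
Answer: $- \frac{224091557}{217683} \approx -1029.4$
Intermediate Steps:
$j = 3737442$ ($j = 1523 \cdot 2454 = 3737442$)
$\frac{j}{-3618} - \frac{3870}{-1083} = \frac{3737442}{-3618} - \frac{3870}{-1083} = 3737442 \left(- \frac{1}{3618}\right) - - \frac{1290}{361} = - \frac{622907}{603} + \frac{1290}{361} = - \frac{224091557}{217683}$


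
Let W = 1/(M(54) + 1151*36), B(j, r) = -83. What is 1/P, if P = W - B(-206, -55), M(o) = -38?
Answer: 41398/3436035 ≈ 0.012048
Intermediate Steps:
W = 1/41398 (W = 1/(-38 + 1151*36) = 1/(-38 + 41436) = 1/41398 ≈ 2.4156e-5)
P = 3436035/41398 (P = 1/41398 - 1*(-83) = 1/41398 + 83 = 3436035/41398 ≈ 83.000)
1/P = 1/(3436035/41398) = 41398/3436035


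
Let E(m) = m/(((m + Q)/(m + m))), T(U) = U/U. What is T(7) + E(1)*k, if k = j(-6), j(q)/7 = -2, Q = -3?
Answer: 15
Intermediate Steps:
j(q) = -14 (j(q) = 7*(-2) = -14)
T(U) = 1
k = -14
E(m) = 2*m**2/(-3 + m) (E(m) = m/(((m - 3)/(m + m))) = m/(((-3 + m)/((2*m)))) = m/(((-3 + m)*(1/(2*m)))) = m/(((-3 + m)/(2*m))) = m*(2*m/(-3 + m)) = 2*m**2/(-3 + m))
T(7) + E(1)*k = 1 + (2*1**2/(-3 + 1))*(-14) = 1 + (2*1/(-2))*(-14) = 1 + (2*1*(-1/2))*(-14) = 1 - 1*(-14) = 1 + 14 = 15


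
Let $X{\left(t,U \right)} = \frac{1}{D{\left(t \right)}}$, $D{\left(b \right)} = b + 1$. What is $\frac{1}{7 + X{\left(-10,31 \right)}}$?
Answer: $\frac{9}{62} \approx 0.14516$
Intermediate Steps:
$D{\left(b \right)} = 1 + b$
$X{\left(t,U \right)} = \frac{1}{1 + t}$
$\frac{1}{7 + X{\left(-10,31 \right)}} = \frac{1}{7 + \frac{1}{1 - 10}} = \frac{1}{7 + \frac{1}{-9}} = \frac{1}{7 - \frac{1}{9}} = \frac{1}{\frac{62}{9}} = \frac{9}{62}$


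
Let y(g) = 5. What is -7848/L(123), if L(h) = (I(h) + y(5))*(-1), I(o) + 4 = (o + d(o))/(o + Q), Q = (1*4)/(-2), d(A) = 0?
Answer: 237402/61 ≈ 3891.8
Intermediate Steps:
Q = -2 (Q = 4*(-1/2) = -2)
I(o) = -4 + o/(-2 + o) (I(o) = -4 + (o + 0)/(o - 2) = -4 + o/(-2 + o))
L(h) = -5 - (8 - 3*h)/(-2 + h) (L(h) = ((8 - 3*h)/(-2 + h) + 5)*(-1) = (5 + (8 - 3*h)/(-2 + h))*(-1) = -5 - (8 - 3*h)/(-2 + h))
-7848/L(123) = -7848*(-2 + 123)/(2*(1 - 1*123)) = -7848*121/(2*(1 - 123)) = -7848/(2*(1/121)*(-122)) = -7848/(-244/121) = -7848*(-121/244) = 237402/61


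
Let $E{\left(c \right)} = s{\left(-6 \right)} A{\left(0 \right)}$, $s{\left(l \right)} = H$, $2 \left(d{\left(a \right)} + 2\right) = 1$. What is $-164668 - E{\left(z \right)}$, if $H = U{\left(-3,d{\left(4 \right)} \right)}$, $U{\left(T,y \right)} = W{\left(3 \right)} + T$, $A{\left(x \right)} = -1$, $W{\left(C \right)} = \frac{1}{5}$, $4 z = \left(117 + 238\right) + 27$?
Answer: $- \frac{823354}{5} \approx -1.6467 \cdot 10^{5}$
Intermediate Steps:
$d{\left(a \right)} = - \frac{3}{2}$ ($d{\left(a \right)} = -2 + \frac{1}{2} \cdot 1 = -2 + \frac{1}{2} = - \frac{3}{2}$)
$z = \frac{191}{2}$ ($z = \frac{\left(117 + 238\right) + 27}{4} = \frac{355 + 27}{4} = \frac{1}{4} \cdot 382 = \frac{191}{2} \approx 95.5$)
$W{\left(C \right)} = \frac{1}{5}$
$U{\left(T,y \right)} = \frac{1}{5} + T$
$H = - \frac{14}{5}$ ($H = \frac{1}{5} - 3 = - \frac{14}{5} \approx -2.8$)
$s{\left(l \right)} = - \frac{14}{5}$
$E{\left(c \right)} = \frac{14}{5}$ ($E{\left(c \right)} = \left(- \frac{14}{5}\right) \left(-1\right) = \frac{14}{5}$)
$-164668 - E{\left(z \right)} = -164668 - \frac{14}{5} = - \frac{823354}{5}$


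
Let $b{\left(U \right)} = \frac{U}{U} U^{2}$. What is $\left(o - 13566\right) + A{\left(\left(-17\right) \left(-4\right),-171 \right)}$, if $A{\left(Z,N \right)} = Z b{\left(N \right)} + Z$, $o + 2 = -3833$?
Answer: $1971055$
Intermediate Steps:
$b{\left(U \right)} = U^{2}$ ($b{\left(U \right)} = 1 U^{2} = U^{2}$)
$o = -3835$ ($o = -2 - 3833 = -3835$)
$A{\left(Z,N \right)} = Z + Z N^{2}$ ($A{\left(Z,N \right)} = Z N^{2} + Z = Z + Z N^{2}$)
$\left(o - 13566\right) + A{\left(\left(-17\right) \left(-4\right),-171 \right)} = \left(-3835 - 13566\right) + \left(-17\right) \left(-4\right) \left(1 + \left(-171\right)^{2}\right) = -17401 + 68 \left(1 + 29241\right) = -17401 + 68 \cdot 29242 = -17401 + 1988456 = 1971055$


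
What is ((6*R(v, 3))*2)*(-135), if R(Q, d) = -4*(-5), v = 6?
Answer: -32400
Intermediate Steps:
R(Q, d) = 20
((6*R(v, 3))*2)*(-135) = ((6*20)*2)*(-135) = (120*2)*(-135) = 240*(-135) = -32400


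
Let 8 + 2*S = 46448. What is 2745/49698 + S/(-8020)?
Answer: -6288737/2214322 ≈ -2.8400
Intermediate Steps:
S = 23220 (S = -4 + (½)*46448 = -4 + 23224 = 23220)
2745/49698 + S/(-8020) = 2745/49698 + 23220/(-8020) = 2745*(1/49698) + 23220*(-1/8020) = 305/5522 - 1161/401 = -6288737/2214322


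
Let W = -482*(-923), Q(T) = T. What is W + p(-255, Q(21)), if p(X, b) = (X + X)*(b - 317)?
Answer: 595846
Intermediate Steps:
p(X, b) = 2*X*(-317 + b) (p(X, b) = (2*X)*(-317 + b) = 2*X*(-317 + b))
W = 444886
W + p(-255, Q(21)) = 444886 + 2*(-255)*(-317 + 21) = 444886 + 2*(-255)*(-296) = 444886 + 150960 = 595846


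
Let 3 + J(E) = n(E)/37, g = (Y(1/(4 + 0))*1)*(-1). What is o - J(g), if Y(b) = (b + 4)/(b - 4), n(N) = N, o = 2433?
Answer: 1351963/555 ≈ 2436.0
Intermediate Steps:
Y(b) = (4 + b)/(-4 + b)
g = 17/15 (g = (((4 + 1/(4 + 0))/(-4 + 1/(4 + 0)))*1)*(-1) = (((4 + 1/4)/(-4 + 1/4))*1)*(-1) = (((4 + ¼)/(-4 + ¼))*1)*(-1) = (((17/4)/(-15/4))*1)*(-1) = (-4/15*17/4*1)*(-1) = -17/15*1*(-1) = -17/15*(-1) = 17/15 ≈ 1.1333)
J(E) = -3 + E/37
o - J(g) = 2433 - (-3 + (1/37)*(17/15)) = 2433 - (-3 + 17/555) = 2433 - 1*(-1648/555) = 2433 + 1648/555 = 1351963/555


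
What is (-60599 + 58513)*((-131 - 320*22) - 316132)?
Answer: 674410058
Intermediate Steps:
(-60599 + 58513)*((-131 - 320*22) - 316132) = -2086*((-131 - 7040) - 316132) = -2086*(-7171 - 316132) = -2086*(-323303) = 674410058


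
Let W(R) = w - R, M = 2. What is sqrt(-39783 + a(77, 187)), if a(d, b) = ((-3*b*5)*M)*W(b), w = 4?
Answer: sqrt(986847) ≈ 993.40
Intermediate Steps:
W(R) = 4 - R
a(d, b) = -30*b*(4 - b) (a(d, b) = ((-3*b*5)*2)*(4 - b) = (-15*b*2)*(4 - b) = (-30*b)*(4 - b) = -30*b*(4 - b))
sqrt(-39783 + a(77, 187)) = sqrt(-39783 + 30*187*(-4 + 187)) = sqrt(-39783 + 30*187*183) = sqrt(-39783 + 1026630) = sqrt(986847)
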